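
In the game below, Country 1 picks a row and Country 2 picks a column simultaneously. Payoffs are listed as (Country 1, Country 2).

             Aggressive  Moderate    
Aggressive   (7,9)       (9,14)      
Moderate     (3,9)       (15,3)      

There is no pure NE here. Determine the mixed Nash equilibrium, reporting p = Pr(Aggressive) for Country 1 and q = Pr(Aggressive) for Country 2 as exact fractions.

In a mixed NE each player is indifferent between their pure strategies, so the opponent's mix sets the indifference.
Country 2 indifferent between Aggressive and Moderate: p·9 + (1−p)·9 = p·14 + (1−p)·3 ⟹ 9 + 0p = 3 + 11p ⟹ p = 6/11.
Country 1 indifferent between Aggressive and Moderate: q·7 + (1−q)·9 = q·3 + (1−q)·15 ⟹ 9 + (-2)q = 15 + (-12)q ⟹ q = 3/5.

p = 6/11, q = 3/5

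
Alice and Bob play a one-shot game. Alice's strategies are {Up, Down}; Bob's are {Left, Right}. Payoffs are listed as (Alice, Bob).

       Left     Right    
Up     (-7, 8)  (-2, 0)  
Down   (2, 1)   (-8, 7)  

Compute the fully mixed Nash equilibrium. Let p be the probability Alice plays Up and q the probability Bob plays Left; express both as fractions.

In a mixed NE each player is indifferent between their pure strategies, so the opponent's mix sets the indifference.
Bob indifferent between Left and Right: p·8 + (1−p)·1 = p·0 + (1−p)·7 ⟹ 1 + 7p = 7 + (-7)p ⟹ p = 3/7.
Alice indifferent between Up and Down: q·(-7) + (1−q)·(-2) = q·2 + (1−q)·(-8) ⟹ (-2) + (-5)q = (-8) + 10q ⟹ q = 2/5.

p = 3/7, q = 2/5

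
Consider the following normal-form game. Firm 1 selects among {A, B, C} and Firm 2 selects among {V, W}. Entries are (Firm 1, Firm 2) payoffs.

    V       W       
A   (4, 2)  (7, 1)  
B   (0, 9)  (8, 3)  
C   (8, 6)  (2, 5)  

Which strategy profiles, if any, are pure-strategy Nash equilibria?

Find each player's best response to every opponent strategy; NE are the intersections.
Firm 1's best responses — vs V: C (payoff 8); vs W: B (payoff 8).
Firm 2's best responses — vs A: V (payoff 2); vs B: V (payoff 9); vs C: V (payoff 6).
The only mutual best response is (C, V); neither player gains by switching there.

(C, V)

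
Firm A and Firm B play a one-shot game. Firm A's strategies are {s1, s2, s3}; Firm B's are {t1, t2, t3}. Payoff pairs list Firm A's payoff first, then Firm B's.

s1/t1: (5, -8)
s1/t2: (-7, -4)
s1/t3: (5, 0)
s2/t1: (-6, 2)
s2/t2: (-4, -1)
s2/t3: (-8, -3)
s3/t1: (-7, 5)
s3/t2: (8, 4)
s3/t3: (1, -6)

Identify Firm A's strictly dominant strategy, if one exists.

None

A strategy is strictly dominant if it gives Firm A a strictly higher payoff than every other strategy, against every choice by the opponent.
s1 is not dominant: against t2, s2 gives -4 > -7.
s2 is not dominant: against t1, s1 gives 5 > -6.
s3 is not dominant: against t1, s1 gives 5 > -7.
No single strategy is best against every opponent action.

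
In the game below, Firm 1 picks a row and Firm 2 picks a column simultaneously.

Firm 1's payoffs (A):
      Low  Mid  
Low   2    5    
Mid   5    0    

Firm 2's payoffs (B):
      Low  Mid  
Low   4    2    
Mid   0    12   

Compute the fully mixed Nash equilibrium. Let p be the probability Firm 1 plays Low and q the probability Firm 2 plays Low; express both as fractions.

In a mixed NE each player is indifferent between their pure strategies, so the opponent's mix sets the indifference.
Firm 2 indifferent between Low and Mid: p·4 + (1−p)·0 = p·2 + (1−p)·12 ⟹ 0 + 4p = 12 + (-10)p ⟹ p = 6/7.
Firm 1 indifferent between Low and Mid: q·2 + (1−q)·5 = q·5 + (1−q)·0 ⟹ 5 + (-3)q = 0 + 5q ⟹ q = 5/8.

p = 6/7, q = 5/8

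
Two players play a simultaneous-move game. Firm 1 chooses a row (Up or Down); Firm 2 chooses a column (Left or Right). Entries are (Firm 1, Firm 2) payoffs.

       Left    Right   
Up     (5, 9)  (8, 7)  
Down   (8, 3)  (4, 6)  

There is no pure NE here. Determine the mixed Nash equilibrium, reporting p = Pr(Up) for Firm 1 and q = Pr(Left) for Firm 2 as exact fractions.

p = 3/5, q = 4/7

Each player's mixing probability is pinned down by making the *other* player indifferent.
Firm 2 indifferent between Left and Right: p·9 + (1−p)·3 = p·7 + (1−p)·6 ⟹ 3 + 6p = 6 + 1p ⟹ p = 3/5.
Firm 1 indifferent between Up and Down: q·5 + (1−q)·8 = q·8 + (1−q)·4 ⟹ 8 + (-3)q = 4 + 4q ⟹ q = 4/7.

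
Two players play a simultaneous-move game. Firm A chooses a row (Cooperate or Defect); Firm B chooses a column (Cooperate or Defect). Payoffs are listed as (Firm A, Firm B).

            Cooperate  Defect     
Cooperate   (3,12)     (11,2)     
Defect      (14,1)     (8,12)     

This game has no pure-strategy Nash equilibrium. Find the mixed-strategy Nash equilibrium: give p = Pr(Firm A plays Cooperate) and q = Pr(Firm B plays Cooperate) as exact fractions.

p = 11/21, q = 3/14

In a mixed NE each player is indifferent between their pure strategies, so the opponent's mix sets the indifference.
Firm B indifferent between Cooperate and Defect: p·12 + (1−p)·1 = p·2 + (1−p)·12 ⟹ 1 + 11p = 12 + (-10)p ⟹ p = 11/21.
Firm A indifferent between Cooperate and Defect: q·3 + (1−q)·11 = q·14 + (1−q)·8 ⟹ 11 + (-8)q = 8 + 6q ⟹ q = 3/14.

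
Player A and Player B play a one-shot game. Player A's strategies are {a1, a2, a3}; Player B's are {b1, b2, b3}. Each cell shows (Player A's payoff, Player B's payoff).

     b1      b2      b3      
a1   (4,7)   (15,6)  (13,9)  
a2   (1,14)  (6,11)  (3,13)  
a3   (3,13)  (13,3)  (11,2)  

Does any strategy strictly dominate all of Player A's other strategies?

Check whether one of Player A's strategies beats all alternatives regardless of what the opponent does.
a1 strictly dominates: vs b1: 4 > each of {1, 3}; vs b2: 15 > each of {6, 13}; vs b3: 13 > each of {3, 11}.

a1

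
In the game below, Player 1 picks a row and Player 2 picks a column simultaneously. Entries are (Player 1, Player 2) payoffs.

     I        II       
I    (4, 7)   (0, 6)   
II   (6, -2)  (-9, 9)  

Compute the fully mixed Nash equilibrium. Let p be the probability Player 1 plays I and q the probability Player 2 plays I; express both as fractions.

Each player's mixing probability is pinned down by making the *other* player indifferent.
Player 2 indifferent between I and II: p·7 + (1−p)·(-2) = p·6 + (1−p)·9 ⟹ (-2) + 9p = 9 + (-3)p ⟹ p = 11/12.
Player 1 indifferent between I and II: q·4 + (1−q)·0 = q·6 + (1−q)·(-9) ⟹ 0 + 4q = (-9) + 15q ⟹ q = 9/11.

p = 11/12, q = 9/11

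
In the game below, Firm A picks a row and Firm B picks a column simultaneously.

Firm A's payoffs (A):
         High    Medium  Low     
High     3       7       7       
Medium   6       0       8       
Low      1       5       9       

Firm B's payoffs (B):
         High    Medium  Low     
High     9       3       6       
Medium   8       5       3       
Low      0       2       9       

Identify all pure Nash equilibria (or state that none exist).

Check mutual best responses: a cell is a NE iff neither player can gain by unilaterally deviating.
Firm A's best responses — vs High: Medium (payoff 6); vs Medium: High (payoff 7); vs Low: Low (payoff 9).
Firm B's best responses — vs High: High (payoff 9); vs Medium: High (payoff 8); vs Low: Low (payoff 9).
Mutual best responses occur at (Medium, High) and (Low, Low); at each, neither player gains by switching.

(Medium, High) and (Low, Low)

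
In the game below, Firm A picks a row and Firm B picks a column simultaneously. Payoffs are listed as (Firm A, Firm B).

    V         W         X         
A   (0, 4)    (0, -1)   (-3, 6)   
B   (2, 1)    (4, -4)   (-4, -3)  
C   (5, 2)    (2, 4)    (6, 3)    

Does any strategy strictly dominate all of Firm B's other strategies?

A strategy is strictly dominant if it gives Firm B a strictly higher payoff than every other strategy, against every choice by the opponent.
V is not dominant: against A, X gives 6 > 4.
W is not dominant: against A, V gives 4 > -1.
X is not dominant: against B, V gives 1 > -3.
No single strategy is best against every opponent action.

No strictly dominant strategy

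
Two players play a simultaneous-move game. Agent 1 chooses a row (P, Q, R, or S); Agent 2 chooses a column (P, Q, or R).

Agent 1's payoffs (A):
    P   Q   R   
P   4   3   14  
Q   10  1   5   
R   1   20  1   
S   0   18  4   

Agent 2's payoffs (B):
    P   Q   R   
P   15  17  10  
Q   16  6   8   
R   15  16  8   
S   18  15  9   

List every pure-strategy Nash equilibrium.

(Q, P) and (R, Q)

Check mutual best responses: a cell is a NE iff neither player can gain by unilaterally deviating.
Agent 1's best responses — vs P: Q (payoff 10); vs Q: R (payoff 20); vs R: P (payoff 14).
Agent 2's best responses — vs P: Q (payoff 17); vs Q: P (payoff 16); vs R: Q (payoff 16); vs S: P (payoff 18).
Mutual best responses occur at (Q, P) and (R, Q); at each, neither player gains by switching.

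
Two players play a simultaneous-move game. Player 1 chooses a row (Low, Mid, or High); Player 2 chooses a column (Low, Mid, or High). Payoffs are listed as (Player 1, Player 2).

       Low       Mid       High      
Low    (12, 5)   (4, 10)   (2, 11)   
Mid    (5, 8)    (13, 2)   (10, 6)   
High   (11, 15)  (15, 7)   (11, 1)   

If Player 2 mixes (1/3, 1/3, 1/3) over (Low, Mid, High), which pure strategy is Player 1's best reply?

High

Player 1's best reply maximizes expected payoff against the mix.
Low: (1/3)·12 + (1/3)·4 + (1/3)·2 = 6
Mid: (1/3)·5 + (1/3)·13 + (1/3)·10 = 28/3
High: (1/3)·11 + (1/3)·15 + (1/3)·11 = 37/3
Highest expected payoff is 37/3, from High.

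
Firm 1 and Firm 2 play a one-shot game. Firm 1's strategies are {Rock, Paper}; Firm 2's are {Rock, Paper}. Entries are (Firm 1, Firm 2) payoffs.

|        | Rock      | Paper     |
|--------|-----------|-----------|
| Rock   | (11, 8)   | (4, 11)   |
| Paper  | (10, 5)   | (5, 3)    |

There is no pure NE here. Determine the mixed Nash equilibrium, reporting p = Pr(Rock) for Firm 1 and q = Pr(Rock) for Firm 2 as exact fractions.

Each player's mixing probability is pinned down by making the *other* player indifferent.
Firm 2 indifferent between Rock and Paper: p·8 + (1−p)·5 = p·11 + (1−p)·3 ⟹ 5 + 3p = 3 + 8p ⟹ p = 2/5.
Firm 1 indifferent between Rock and Paper: q·11 + (1−q)·4 = q·10 + (1−q)·5 ⟹ 4 + 7q = 5 + 5q ⟹ q = 1/2.

p = 2/5, q = 1/2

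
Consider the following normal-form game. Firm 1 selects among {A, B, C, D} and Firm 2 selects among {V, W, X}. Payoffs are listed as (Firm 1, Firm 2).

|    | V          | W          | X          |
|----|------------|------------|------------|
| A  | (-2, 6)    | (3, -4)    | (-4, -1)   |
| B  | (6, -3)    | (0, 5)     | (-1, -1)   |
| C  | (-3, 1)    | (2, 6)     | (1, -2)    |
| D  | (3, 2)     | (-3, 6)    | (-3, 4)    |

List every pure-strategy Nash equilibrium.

None

Find each player's best response to every opponent strategy; NE are the intersections.
Firm 1's best responses — vs V: B (payoff 6); vs W: A (payoff 3); vs X: C (payoff 1).
Firm 2's best responses — vs A: V (payoff 6); vs B: W (payoff 5); vs C: W (payoff 6); vs D: W (payoff 6).
No cell has both players best-responding. For instance, Firm 1's best reply to V is B, but against B Firm 2 prefers W over V.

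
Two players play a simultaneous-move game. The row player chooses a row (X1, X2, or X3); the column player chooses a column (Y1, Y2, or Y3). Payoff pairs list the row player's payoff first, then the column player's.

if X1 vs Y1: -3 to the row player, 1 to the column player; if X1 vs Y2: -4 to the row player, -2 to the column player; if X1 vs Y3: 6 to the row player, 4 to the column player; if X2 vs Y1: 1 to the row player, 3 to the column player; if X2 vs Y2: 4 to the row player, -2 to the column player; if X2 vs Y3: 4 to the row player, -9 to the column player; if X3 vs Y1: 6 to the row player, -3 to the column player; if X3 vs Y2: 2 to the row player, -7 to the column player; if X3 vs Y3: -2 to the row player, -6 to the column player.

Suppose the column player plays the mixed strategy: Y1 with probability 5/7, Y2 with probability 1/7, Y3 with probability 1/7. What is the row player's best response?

X3

The row player's best reply maximizes expected payoff against the mix.
X1: (5/7)·(-3) + (1/7)·(-4) + (1/7)·6 = -13/7
X2: (5/7)·1 + (1/7)·4 + (1/7)·4 = 13/7
X3: (5/7)·6 + (1/7)·2 + (1/7)·(-2) = 30/7
Highest expected payoff is 30/7, from X3.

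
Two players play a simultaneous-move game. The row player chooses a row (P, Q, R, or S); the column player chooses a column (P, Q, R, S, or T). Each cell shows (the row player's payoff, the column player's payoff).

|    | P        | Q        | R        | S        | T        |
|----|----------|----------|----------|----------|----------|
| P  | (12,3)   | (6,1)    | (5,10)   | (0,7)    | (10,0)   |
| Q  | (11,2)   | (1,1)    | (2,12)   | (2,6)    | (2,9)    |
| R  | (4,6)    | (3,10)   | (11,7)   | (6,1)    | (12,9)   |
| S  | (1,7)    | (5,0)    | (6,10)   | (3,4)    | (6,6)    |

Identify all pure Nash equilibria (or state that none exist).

There is no pure-strategy Nash equilibrium

A profile is a Nash equilibrium when each player is best-responding to the other.
The row player's best responses — vs P: P (payoff 12); vs Q: P (payoff 6); vs R: R (payoff 11); vs S: R (payoff 6); vs T: R (payoff 12).
The column player's best responses — vs P: R (payoff 10); vs Q: R (payoff 12); vs R: Q (payoff 10); vs S: R (payoff 10).
No cell has both players best-responding. For instance, the row player's best reply to T is R, but against R the column player prefers Q over T.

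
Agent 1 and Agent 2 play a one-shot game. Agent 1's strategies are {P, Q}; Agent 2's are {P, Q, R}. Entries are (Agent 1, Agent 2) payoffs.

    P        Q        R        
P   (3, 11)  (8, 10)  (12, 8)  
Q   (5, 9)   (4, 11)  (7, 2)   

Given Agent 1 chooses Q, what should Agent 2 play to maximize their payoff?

With Agent 1 fixed at Q, Agent 2's payoffs are: P → 9, Q → 11, R → 2.
The maximum is 11, achieved by Q.

Q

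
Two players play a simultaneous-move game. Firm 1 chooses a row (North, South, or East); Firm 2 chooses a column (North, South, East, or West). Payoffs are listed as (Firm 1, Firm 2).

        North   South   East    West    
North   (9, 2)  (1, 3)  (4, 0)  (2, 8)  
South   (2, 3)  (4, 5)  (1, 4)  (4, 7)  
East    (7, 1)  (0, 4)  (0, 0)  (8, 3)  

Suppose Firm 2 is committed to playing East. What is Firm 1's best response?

North

With Firm 2 fixed at East, Firm 1's payoffs are: North → 4, South → 1, East → 0.
The maximum is 4, achieved by North.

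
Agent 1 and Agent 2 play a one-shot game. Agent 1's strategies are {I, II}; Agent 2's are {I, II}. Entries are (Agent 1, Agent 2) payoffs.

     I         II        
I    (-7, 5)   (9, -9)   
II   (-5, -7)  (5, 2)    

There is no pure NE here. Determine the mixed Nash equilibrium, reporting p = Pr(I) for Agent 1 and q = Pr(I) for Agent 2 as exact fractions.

p = 9/23, q = 2/3

In a mixed NE each player is indifferent between their pure strategies, so the opponent's mix sets the indifference.
Agent 2 indifferent between I and II: p·5 + (1−p)·(-7) = p·(-9) + (1−p)·2 ⟹ (-7) + 12p = 2 + (-11)p ⟹ p = 9/23.
Agent 1 indifferent between I and II: q·(-7) + (1−q)·9 = q·(-5) + (1−q)·5 ⟹ 9 + (-16)q = 5 + (-10)q ⟹ q = 2/3.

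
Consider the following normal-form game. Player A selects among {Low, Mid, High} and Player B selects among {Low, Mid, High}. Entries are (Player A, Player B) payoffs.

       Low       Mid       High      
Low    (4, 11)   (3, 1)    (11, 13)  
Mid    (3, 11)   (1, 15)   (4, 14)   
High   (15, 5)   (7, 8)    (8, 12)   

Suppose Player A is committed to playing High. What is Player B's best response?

With Player A fixed at High, Player B's payoffs are: Low → 5, Mid → 8, High → 12.
The maximum is 12, achieved by High.

High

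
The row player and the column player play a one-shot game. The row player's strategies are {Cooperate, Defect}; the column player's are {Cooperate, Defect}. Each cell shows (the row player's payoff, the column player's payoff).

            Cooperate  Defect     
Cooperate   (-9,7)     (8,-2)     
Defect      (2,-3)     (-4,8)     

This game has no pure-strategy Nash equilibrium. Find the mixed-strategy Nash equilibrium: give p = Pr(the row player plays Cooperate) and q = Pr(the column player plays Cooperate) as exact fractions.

In a mixed NE each player is indifferent between their pure strategies, so the opponent's mix sets the indifference.
The column player indifferent between Cooperate and Defect: p·7 + (1−p)·(-3) = p·(-2) + (1−p)·8 ⟹ (-3) + 10p = 8 + (-10)p ⟹ p = 11/20.
The row player indifferent between Cooperate and Defect: q·(-9) + (1−q)·8 = q·2 + (1−q)·(-4) ⟹ 8 + (-17)q = (-4) + 6q ⟹ q = 12/23.

p = 11/20, q = 12/23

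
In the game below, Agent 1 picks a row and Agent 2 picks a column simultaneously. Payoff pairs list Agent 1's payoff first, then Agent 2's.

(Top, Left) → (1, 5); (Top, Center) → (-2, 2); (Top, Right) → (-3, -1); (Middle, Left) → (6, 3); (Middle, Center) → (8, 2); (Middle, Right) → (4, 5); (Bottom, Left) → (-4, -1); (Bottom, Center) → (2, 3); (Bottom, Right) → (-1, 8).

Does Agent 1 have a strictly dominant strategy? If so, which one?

Check whether one of Agent 1's strategies beats all alternatives regardless of what the opponent does.
Middle strictly dominates: vs Left: 6 > each of {1, -4}; vs Center: 8 > each of {-2, 2}; vs Right: 4 > each of {-3, -1}.

Middle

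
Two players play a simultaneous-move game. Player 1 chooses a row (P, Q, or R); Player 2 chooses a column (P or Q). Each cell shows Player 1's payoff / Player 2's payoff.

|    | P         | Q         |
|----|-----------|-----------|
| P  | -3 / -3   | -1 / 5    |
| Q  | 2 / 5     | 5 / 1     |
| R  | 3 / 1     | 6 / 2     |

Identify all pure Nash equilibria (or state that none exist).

A profile is a Nash equilibrium when each player is best-responding to the other.
Player 1's best responses — vs P: R (payoff 3); vs Q: R (payoff 6).
Player 2's best responses — vs P: Q (payoff 5); vs Q: P (payoff 5); vs R: Q (payoff 2).
The only mutual best response is (R, Q); neither player gains by switching there.

(R, Q)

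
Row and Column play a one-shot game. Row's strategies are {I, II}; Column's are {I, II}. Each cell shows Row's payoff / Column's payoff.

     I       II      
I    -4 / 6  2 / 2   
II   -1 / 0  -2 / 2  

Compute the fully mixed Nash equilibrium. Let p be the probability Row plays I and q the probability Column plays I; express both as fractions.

p = 1/3, q = 4/7

In a mixed NE each player is indifferent between their pure strategies, so the opponent's mix sets the indifference.
Column indifferent between I and II: p·6 + (1−p)·0 = p·2 + (1−p)·2 ⟹ 0 + 6p = 2 + 0p ⟹ p = 1/3.
Row indifferent between I and II: q·(-4) + (1−q)·2 = q·(-1) + (1−q)·(-2) ⟹ 2 + (-6)q = (-2) + 1q ⟹ q = 4/7.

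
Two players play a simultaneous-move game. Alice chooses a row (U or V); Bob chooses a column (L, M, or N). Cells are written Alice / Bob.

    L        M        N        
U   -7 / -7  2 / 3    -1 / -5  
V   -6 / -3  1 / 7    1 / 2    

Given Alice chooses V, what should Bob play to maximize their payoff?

M

With Alice fixed at V, Bob's payoffs are: L → -3, M → 7, N → 2.
The maximum is 7, achieved by M.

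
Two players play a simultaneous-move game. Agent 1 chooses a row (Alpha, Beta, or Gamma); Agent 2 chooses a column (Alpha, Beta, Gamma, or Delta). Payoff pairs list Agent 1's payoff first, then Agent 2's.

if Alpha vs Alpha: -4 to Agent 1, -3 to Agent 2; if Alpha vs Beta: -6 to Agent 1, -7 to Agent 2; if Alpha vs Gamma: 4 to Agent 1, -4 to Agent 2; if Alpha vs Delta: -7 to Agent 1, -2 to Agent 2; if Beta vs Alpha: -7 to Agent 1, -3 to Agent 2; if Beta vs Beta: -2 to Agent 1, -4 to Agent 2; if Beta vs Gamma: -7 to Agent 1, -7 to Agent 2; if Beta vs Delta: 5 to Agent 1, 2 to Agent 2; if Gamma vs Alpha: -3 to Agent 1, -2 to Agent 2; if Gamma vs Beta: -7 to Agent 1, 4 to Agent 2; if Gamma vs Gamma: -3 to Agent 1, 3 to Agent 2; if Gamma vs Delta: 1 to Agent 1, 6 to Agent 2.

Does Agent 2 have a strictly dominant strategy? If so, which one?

A strategy is strictly dominant if it gives Agent 2 a strictly higher payoff than every other strategy, against every choice by the opponent.
Delta strictly dominates: vs Alpha: -2 > each of {-3, -7, -4}; vs Beta: 2 > each of {-3, -4, -7}; vs Gamma: 6 > each of {-2, 4, 3}.

Delta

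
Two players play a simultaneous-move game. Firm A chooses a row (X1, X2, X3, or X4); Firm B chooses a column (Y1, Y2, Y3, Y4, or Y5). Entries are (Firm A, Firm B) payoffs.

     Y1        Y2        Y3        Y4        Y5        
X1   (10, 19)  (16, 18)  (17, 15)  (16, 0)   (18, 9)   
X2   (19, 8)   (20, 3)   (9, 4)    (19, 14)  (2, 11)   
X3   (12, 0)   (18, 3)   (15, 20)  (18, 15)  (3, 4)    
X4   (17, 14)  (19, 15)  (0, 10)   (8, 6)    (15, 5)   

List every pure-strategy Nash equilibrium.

(X2, Y4)

Check mutual best responses: a cell is a NE iff neither player can gain by unilaterally deviating.
Firm A's best responses — vs Y1: X2 (payoff 19); vs Y2: X2 (payoff 20); vs Y3: X1 (payoff 17); vs Y4: X2 (payoff 19); vs Y5: X1 (payoff 18).
Firm B's best responses — vs X1: Y1 (payoff 19); vs X2: Y4 (payoff 14); vs X3: Y3 (payoff 20); vs X4: Y2 (payoff 15).
The only mutual best response is (X2, Y4); neither player gains by switching there.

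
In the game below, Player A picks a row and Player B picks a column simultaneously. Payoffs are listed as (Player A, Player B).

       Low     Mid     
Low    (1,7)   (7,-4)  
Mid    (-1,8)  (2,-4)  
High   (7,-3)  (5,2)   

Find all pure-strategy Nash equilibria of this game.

A profile is a Nash equilibrium when each player is best-responding to the other.
Player A's best responses — vs Low: High (payoff 7); vs Mid: Low (payoff 7).
Player B's best responses — vs Low: Low (payoff 7); vs Mid: Low (payoff 8); vs High: Mid (payoff 2).
No cell has both players best-responding. For instance, Player A's best reply to Mid is Low, but against Low Player B prefers Low over Mid.

No pure-strategy Nash equilibrium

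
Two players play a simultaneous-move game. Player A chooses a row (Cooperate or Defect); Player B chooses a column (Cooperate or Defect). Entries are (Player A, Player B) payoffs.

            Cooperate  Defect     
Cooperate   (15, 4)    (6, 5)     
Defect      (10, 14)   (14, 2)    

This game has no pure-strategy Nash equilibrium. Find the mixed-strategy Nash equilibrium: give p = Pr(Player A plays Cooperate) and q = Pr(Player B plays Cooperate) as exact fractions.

Each player's mixing probability is pinned down by making the *other* player indifferent.
Player B indifferent between Cooperate and Defect: p·4 + (1−p)·14 = p·5 + (1−p)·2 ⟹ 14 + (-10)p = 2 + 3p ⟹ p = 12/13.
Player A indifferent between Cooperate and Defect: q·15 + (1−q)·6 = q·10 + (1−q)·14 ⟹ 6 + 9q = 14 + (-4)q ⟹ q = 8/13.

p = 12/13, q = 8/13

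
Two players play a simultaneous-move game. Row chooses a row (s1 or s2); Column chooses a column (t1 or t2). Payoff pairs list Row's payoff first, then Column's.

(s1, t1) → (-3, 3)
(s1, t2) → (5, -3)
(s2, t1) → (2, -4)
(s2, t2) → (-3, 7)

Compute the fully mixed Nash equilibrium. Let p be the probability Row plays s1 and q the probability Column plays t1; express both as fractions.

p = 11/17, q = 8/13

Each player's mixing probability is pinned down by making the *other* player indifferent.
Column indifferent between t1 and t2: p·3 + (1−p)·(-4) = p·(-3) + (1−p)·7 ⟹ (-4) + 7p = 7 + (-10)p ⟹ p = 11/17.
Row indifferent between s1 and s2: q·(-3) + (1−q)·5 = q·2 + (1−q)·(-3) ⟹ 5 + (-8)q = (-3) + 5q ⟹ q = 8/13.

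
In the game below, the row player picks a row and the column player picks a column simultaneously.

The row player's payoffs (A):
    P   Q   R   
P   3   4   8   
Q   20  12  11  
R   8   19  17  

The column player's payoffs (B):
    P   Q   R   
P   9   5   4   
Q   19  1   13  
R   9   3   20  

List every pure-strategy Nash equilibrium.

(Q, P) and (R, R)

A profile is a Nash equilibrium when each player is best-responding to the other.
The row player's best responses — vs P: Q (payoff 20); vs Q: R (payoff 19); vs R: R (payoff 17).
The column player's best responses — vs P: P (payoff 9); vs Q: P (payoff 19); vs R: R (payoff 20).
Mutual best responses occur at (Q, P) and (R, R); at each, neither player gains by switching.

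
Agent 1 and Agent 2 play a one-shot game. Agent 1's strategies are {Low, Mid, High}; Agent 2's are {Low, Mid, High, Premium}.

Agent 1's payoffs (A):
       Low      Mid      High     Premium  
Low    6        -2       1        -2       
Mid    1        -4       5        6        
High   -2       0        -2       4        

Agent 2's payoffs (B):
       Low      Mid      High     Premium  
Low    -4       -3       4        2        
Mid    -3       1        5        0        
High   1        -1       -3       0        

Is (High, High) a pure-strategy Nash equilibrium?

Holding Agent 2 at High: Agent 1 gets -2 from High but could get 5 by switching to Mid. Agent 1 has a profitable deviation.

No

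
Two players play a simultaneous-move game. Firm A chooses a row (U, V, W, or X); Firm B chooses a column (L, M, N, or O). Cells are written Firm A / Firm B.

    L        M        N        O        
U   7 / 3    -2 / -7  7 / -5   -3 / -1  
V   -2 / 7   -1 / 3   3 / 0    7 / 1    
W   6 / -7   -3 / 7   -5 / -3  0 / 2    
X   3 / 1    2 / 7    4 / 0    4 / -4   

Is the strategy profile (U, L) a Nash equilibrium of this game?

Holding Firm B at L: Firm A gets 7 from U, versus -2 from V, 6 from W, 3 from X. No profitable deviation for Firm A.
Holding Firm A at U: Firm B gets 3 from L, versus -7 from M, -5 from N, -1 from O. No profitable deviation for Firm B either.

Yes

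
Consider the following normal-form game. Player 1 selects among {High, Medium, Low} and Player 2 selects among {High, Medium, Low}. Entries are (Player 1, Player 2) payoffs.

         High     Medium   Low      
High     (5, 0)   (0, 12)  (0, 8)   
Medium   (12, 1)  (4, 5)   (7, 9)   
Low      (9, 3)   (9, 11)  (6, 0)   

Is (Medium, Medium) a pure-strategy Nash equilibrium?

No

Holding Player 2 at Medium: Player 1 gets 4 from Medium but could get 9 by switching to Low. Player 1 has a profitable deviation.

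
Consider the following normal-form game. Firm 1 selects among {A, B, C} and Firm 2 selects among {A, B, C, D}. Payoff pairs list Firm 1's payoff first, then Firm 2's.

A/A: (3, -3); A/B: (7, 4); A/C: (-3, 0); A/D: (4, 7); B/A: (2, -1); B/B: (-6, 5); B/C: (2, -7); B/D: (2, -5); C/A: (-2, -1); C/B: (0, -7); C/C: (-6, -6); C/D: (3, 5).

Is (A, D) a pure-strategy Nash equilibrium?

Yes

Holding Firm 2 at D: Firm 1 gets 4 from A, versus 2 from B, 3 from C. No profitable deviation for Firm 1.
Holding Firm 1 at A: Firm 2 gets 7 from D, versus -3 from A, 4 from B, 0 from C. No profitable deviation for Firm 2 either.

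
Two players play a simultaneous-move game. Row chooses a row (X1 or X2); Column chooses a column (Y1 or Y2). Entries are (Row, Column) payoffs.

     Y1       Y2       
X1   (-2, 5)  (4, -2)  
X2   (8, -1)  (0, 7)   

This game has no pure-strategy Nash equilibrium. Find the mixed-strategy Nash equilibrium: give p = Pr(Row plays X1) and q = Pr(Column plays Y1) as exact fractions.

In a mixed NE each player is indifferent between their pure strategies, so the opponent's mix sets the indifference.
Column indifferent between Y1 and Y2: p·5 + (1−p)·(-1) = p·(-2) + (1−p)·7 ⟹ (-1) + 6p = 7 + (-9)p ⟹ p = 8/15.
Row indifferent between X1 and X2: q·(-2) + (1−q)·4 = q·8 + (1−q)·0 ⟹ 4 + (-6)q = 0 + 8q ⟹ q = 2/7.

p = 8/15, q = 2/7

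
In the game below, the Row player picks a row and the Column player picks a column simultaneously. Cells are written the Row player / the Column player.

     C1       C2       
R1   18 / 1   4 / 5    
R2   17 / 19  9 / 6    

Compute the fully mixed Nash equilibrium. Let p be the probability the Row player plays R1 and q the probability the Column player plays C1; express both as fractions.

p = 13/17, q = 5/6

Each player's mixing probability is pinned down by making the *other* player indifferent.
The Column player indifferent between C1 and C2: p·1 + (1−p)·19 = p·5 + (1−p)·6 ⟹ 19 + (-18)p = 6 + (-1)p ⟹ p = 13/17.
The Row player indifferent between R1 and R2: q·18 + (1−q)·4 = q·17 + (1−q)·9 ⟹ 4 + 14q = 9 + 8q ⟹ q = 5/6.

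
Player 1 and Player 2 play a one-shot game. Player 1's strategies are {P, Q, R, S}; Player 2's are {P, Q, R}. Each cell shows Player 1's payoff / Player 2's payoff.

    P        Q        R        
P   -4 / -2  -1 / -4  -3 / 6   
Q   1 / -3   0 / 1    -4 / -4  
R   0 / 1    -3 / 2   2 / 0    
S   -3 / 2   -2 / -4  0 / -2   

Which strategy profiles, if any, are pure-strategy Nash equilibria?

(Q, Q)

A profile is a Nash equilibrium when each player is best-responding to the other.
Player 1's best responses — vs P: Q (payoff 1); vs Q: Q (payoff 0); vs R: R (payoff 2).
Player 2's best responses — vs P: R (payoff 6); vs Q: Q (payoff 1); vs R: Q (payoff 2); vs S: P (payoff 2).
The only mutual best response is (Q, Q); neither player gains by switching there.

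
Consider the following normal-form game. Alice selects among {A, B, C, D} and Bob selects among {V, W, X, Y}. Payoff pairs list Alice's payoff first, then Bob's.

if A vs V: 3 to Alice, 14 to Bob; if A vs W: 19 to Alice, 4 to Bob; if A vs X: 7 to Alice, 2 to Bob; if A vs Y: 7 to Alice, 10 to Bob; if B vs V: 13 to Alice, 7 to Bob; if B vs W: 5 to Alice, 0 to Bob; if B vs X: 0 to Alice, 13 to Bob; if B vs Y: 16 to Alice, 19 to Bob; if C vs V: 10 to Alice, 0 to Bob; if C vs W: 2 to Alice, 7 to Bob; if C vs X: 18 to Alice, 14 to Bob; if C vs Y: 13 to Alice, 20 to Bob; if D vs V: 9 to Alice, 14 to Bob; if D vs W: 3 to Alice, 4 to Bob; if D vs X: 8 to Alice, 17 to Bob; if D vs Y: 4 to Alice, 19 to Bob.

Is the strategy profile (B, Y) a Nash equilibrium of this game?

Holding Bob at Y: Alice gets 16 from B, versus 7 from A, 13 from C, 4 from D. No profitable deviation for Alice.
Holding Alice at B: Bob gets 19 from Y, versus 7 from V, 0 from W, 13 from X. No profitable deviation for Bob either.

Yes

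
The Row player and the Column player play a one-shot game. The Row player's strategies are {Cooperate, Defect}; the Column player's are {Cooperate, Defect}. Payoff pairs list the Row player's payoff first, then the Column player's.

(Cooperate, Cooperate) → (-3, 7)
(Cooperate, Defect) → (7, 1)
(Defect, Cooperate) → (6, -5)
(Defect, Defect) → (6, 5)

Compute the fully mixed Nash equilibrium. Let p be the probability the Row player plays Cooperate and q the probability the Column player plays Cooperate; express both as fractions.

In a mixed NE each player is indifferent between their pure strategies, so the opponent's mix sets the indifference.
The Column player indifferent between Cooperate and Defect: p·7 + (1−p)·(-5) = p·1 + (1−p)·5 ⟹ (-5) + 12p = 5 + (-4)p ⟹ p = 5/8.
The Row player indifferent between Cooperate and Defect: q·(-3) + (1−q)·7 = q·6 + (1−q)·6 ⟹ 7 + (-10)q = 6 + 0q ⟹ q = 1/10.

p = 5/8, q = 1/10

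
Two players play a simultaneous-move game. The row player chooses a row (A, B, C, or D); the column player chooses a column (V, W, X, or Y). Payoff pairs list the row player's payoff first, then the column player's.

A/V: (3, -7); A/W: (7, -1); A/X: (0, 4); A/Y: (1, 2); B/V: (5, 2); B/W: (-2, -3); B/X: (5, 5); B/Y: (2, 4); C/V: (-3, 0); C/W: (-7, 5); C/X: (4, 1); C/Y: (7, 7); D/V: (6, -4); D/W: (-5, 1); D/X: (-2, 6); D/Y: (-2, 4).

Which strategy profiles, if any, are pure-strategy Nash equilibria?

Check mutual best responses: a cell is a NE iff neither player can gain by unilaterally deviating.
The row player's best responses — vs V: D (payoff 6); vs W: A (payoff 7); vs X: B (payoff 5); vs Y: C (payoff 7).
The column player's best responses — vs A: X (payoff 4); vs B: X (payoff 5); vs C: Y (payoff 7); vs D: X (payoff 6).
Mutual best responses occur at (B, X) and (C, Y); at each, neither player gains by switching.

(B, X) and (C, Y)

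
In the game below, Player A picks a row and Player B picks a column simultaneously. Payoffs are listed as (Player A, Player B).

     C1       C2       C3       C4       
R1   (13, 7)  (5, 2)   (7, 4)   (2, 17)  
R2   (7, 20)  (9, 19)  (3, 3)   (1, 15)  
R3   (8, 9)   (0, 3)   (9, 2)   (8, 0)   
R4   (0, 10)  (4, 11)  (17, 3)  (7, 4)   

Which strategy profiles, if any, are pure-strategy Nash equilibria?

Find each player's best response to every opponent strategy; NE are the intersections.
Player A's best responses — vs C1: R1 (payoff 13); vs C2: R2 (payoff 9); vs C3: R4 (payoff 17); vs C4: R3 (payoff 8).
Player B's best responses — vs R1: C4 (payoff 17); vs R2: C1 (payoff 20); vs R3: C1 (payoff 9); vs R4: C2 (payoff 11).
No cell has both players best-responding. For instance, Player A's best reply to C1 is R1, but against R1 Player B prefers C4 over C1.

None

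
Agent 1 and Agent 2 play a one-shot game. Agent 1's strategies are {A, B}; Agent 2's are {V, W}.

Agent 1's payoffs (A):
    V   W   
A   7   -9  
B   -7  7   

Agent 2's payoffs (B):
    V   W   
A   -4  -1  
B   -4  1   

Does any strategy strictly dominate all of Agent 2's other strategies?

Check whether one of Agent 2's strategies beats all alternatives regardless of what the opponent does.
W strictly dominates: vs A: -1 > -4; vs B: 1 > -4.

W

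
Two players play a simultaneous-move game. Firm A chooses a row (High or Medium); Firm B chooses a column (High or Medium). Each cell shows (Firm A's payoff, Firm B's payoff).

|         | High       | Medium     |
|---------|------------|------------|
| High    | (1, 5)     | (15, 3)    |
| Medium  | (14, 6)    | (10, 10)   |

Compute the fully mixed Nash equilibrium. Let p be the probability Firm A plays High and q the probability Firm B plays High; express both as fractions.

p = 2/3, q = 5/18

Each player's mixing probability is pinned down by making the *other* player indifferent.
Firm B indifferent between High and Medium: p·5 + (1−p)·6 = p·3 + (1−p)·10 ⟹ 6 + (-1)p = 10 + (-7)p ⟹ p = 2/3.
Firm A indifferent between High and Medium: q·1 + (1−q)·15 = q·14 + (1−q)·10 ⟹ 15 + (-14)q = 10 + 4q ⟹ q = 5/18.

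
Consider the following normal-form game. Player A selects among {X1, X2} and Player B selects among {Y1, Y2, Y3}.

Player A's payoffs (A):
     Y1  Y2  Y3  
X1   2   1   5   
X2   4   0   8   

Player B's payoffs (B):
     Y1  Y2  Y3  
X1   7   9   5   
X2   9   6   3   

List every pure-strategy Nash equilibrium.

(X1, Y2) and (X2, Y1)

Find each player's best response to every opponent strategy; NE are the intersections.
Player A's best responses — vs Y1: X2 (payoff 4); vs Y2: X1 (payoff 1); vs Y3: X2 (payoff 8).
Player B's best responses — vs X1: Y2 (payoff 9); vs X2: Y1 (payoff 9).
Mutual best responses occur at (X1, Y2) and (X2, Y1); at each, neither player gains by switching.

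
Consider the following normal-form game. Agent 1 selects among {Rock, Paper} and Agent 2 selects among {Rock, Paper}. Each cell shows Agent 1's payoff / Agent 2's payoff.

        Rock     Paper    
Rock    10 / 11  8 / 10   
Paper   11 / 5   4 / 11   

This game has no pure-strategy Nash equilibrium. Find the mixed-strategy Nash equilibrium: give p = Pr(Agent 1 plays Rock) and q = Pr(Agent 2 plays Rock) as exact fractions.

Each player's mixing probability is pinned down by making the *other* player indifferent.
Agent 2 indifferent between Rock and Paper: p·11 + (1−p)·5 = p·10 + (1−p)·11 ⟹ 5 + 6p = 11 + (-1)p ⟹ p = 6/7.
Agent 1 indifferent between Rock and Paper: q·10 + (1−q)·8 = q·11 + (1−q)·4 ⟹ 8 + 2q = 4 + 7q ⟹ q = 4/5.

p = 6/7, q = 4/5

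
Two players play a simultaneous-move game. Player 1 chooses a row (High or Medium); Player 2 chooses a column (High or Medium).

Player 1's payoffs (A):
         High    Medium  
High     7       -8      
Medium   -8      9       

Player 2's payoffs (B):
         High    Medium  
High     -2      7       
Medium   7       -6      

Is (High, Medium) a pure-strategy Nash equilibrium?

No

Holding Player 2 at Medium: Player 1 gets -8 from High but could get 9 by switching to Medium. Player 1 has a profitable deviation.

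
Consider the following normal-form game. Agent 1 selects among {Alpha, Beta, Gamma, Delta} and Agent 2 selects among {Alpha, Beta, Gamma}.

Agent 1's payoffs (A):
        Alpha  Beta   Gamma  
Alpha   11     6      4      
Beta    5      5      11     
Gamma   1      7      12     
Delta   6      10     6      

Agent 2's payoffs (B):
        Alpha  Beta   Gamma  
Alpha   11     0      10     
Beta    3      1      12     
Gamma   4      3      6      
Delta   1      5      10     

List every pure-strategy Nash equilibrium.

(Alpha, Alpha) and (Gamma, Gamma)

Find each player's best response to every opponent strategy; NE are the intersections.
Agent 1's best responses — vs Alpha: Alpha (payoff 11); vs Beta: Delta (payoff 10); vs Gamma: Gamma (payoff 12).
Agent 2's best responses — vs Alpha: Alpha (payoff 11); vs Beta: Gamma (payoff 12); vs Gamma: Gamma (payoff 6); vs Delta: Gamma (payoff 10).
Mutual best responses occur at (Alpha, Alpha) and (Gamma, Gamma); at each, neither player gains by switching.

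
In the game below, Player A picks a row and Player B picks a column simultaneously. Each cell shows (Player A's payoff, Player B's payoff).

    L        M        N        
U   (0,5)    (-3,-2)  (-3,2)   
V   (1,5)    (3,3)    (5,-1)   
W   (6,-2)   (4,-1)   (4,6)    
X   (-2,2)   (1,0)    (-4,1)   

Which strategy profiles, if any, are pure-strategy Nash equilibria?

No pure-strategy Nash equilibrium

Check mutual best responses: a cell is a NE iff neither player can gain by unilaterally deviating.
Player A's best responses — vs L: W (payoff 6); vs M: W (payoff 4); vs N: V (payoff 5).
Player B's best responses — vs U: L (payoff 5); vs V: L (payoff 5); vs W: N (payoff 6); vs X: L (payoff 2).
No cell has both players best-responding. For instance, Player A's best reply to M is W, but against W Player B prefers N over M.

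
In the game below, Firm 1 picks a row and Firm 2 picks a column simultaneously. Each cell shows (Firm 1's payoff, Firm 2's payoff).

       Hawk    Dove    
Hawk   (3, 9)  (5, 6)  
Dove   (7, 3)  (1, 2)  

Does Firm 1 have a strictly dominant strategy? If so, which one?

Check whether one of Firm 1's strategies beats all alternatives regardless of what the opponent does.
Hawk is not dominant: against Hawk, Dove gives 7 > 3.
Dove is not dominant: against Dove, Hawk gives 5 > 1.
No single strategy is best against every opponent action.

None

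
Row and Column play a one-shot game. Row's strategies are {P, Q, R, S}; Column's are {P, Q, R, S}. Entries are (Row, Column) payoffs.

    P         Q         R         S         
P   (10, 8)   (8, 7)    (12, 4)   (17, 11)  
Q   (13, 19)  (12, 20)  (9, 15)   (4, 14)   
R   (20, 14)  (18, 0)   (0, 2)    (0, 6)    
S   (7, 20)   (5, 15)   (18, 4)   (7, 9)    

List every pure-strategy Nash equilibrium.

Check mutual best responses: a cell is a NE iff neither player can gain by unilaterally deviating.
Row's best responses — vs P: R (payoff 20); vs Q: R (payoff 18); vs R: S (payoff 18); vs S: P (payoff 17).
Column's best responses — vs P: S (payoff 11); vs Q: Q (payoff 20); vs R: P (payoff 14); vs S: P (payoff 20).
Mutual best responses occur at (P, S) and (R, P); at each, neither player gains by switching.

(P, S) and (R, P)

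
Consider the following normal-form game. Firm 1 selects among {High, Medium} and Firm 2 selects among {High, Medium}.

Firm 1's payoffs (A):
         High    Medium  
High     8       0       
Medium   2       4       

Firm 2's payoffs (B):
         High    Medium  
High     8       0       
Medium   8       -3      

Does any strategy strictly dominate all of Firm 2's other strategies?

A strategy is strictly dominant if it gives Firm 2 a strictly higher payoff than every other strategy, against every choice by the opponent.
High strictly dominates: vs High: 8 > 0; vs Medium: 8 > -3.

High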